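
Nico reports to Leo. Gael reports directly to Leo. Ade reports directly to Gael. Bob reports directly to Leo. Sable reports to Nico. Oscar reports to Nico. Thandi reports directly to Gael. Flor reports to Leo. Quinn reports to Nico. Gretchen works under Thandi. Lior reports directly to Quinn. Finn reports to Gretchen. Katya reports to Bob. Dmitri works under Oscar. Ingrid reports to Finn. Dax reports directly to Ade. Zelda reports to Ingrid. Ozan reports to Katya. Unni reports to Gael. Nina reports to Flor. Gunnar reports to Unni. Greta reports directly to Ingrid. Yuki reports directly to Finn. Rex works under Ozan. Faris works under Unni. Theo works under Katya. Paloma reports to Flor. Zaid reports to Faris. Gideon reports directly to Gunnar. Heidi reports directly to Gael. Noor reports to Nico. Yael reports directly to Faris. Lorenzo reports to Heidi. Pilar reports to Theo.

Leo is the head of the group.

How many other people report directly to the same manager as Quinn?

3

Quinn reports to Nico. Nico's other direct reports are Sable, Oscar, Noor — 3 peers.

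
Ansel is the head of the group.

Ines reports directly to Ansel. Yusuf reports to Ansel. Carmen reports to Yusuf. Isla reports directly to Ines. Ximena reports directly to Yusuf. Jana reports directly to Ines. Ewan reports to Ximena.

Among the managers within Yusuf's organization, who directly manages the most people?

Direct-report counts within Yusuf's organization: Yusuf has 2; Ximena has 1. The largest is 2, held by Yusuf.

Yusuf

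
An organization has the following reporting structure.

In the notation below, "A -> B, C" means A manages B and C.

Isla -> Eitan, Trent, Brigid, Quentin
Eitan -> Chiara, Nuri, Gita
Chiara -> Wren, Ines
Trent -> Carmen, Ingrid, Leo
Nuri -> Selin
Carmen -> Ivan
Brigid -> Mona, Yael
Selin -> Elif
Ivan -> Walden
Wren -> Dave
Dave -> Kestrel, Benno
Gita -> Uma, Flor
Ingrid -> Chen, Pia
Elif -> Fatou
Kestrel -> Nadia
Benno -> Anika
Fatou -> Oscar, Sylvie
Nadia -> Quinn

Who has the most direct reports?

Direct-report counts: Isla has 4; Brigid has 2; Trent has 3; Ingrid has 2; Carmen has 1; Ivan has 1; Eitan has 3; Gita has 2; Nuri has 1; Selin has 1; Elif has 1; Fatou has 2; Chiara has 2; Wren has 1; Dave has 2; Benno has 1; Kestrel has 1; Nadia has 1. The largest is 4, held by Isla.

Isla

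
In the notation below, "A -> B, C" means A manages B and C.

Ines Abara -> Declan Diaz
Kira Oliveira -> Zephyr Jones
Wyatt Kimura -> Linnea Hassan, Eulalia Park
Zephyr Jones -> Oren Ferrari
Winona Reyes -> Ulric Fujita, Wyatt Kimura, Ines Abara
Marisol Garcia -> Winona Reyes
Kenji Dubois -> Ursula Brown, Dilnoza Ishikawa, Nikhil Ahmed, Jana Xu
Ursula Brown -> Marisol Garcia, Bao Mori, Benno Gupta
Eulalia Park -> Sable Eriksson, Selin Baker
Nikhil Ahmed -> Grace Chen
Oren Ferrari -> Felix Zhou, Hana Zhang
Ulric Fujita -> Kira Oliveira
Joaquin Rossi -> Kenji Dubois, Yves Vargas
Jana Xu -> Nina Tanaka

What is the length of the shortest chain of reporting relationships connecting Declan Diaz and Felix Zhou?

Declan Diaz is 2 levels below Winona Reyes, and Felix Zhou is 5 levels below Winona Reyes (their lowest common manager). The shortest path runs up from Declan Diaz to Winona Reyes and back down to Felix Zhou: 2 + 5 = 7 links.

7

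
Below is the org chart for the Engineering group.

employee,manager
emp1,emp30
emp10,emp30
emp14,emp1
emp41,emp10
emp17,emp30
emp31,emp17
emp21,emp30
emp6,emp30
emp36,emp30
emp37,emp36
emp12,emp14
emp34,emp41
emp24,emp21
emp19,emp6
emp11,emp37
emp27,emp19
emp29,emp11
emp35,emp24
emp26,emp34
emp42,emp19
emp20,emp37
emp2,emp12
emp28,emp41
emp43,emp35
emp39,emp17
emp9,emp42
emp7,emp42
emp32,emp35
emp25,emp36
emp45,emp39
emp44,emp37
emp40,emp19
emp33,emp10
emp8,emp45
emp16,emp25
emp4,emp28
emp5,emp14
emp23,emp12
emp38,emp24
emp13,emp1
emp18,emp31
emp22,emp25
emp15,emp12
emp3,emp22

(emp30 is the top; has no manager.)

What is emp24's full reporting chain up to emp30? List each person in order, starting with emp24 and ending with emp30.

emp24 -> emp21 -> emp30

emp24 reports to emp21. emp21 reports to emp30. emp30 is at the top.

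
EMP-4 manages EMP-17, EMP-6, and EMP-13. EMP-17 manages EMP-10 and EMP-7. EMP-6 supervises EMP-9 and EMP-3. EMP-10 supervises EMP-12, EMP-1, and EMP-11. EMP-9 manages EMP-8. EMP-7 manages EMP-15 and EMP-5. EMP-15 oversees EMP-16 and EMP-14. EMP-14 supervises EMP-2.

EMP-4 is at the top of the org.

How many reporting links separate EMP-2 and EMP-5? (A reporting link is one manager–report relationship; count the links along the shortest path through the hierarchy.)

4

EMP-2 is 3 levels below EMP-7, and EMP-5 is 1 level below EMP-7 (their lowest common manager). The shortest path runs up from EMP-2 to EMP-7 and back down to EMP-5: 3 + 1 = 4 links.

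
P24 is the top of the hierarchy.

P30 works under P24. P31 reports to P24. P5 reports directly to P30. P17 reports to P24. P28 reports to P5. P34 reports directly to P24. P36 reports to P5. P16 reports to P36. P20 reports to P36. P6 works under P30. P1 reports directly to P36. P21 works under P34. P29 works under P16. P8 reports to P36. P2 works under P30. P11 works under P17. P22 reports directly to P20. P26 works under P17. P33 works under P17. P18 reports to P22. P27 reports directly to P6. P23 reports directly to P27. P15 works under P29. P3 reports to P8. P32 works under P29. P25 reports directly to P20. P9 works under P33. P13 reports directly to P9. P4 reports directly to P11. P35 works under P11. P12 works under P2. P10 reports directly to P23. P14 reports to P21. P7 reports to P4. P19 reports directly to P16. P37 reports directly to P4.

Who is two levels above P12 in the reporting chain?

P12 reports to P2, and P2 reports to P30. So P12's skip-level manager is P30.

P30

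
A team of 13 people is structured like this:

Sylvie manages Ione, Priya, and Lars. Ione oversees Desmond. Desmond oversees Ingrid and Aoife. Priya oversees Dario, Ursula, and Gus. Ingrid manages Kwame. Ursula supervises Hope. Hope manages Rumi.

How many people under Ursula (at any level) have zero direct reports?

The only person in Ursula's organization with no one reporting to them is Rumi. That is 1.

1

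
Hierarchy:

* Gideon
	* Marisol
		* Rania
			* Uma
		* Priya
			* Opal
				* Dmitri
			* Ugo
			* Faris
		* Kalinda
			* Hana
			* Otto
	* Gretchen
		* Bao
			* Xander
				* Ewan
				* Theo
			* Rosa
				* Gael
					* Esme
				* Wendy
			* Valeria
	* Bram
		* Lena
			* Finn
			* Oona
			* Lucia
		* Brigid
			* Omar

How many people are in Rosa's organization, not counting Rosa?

3

Rosa directly manages Gael, Wendy. Under Gael: Esme (1). Wendy has no reports. So Rosa's organization is 2 direct reports plus everyone under them: 2 + 1 = 3.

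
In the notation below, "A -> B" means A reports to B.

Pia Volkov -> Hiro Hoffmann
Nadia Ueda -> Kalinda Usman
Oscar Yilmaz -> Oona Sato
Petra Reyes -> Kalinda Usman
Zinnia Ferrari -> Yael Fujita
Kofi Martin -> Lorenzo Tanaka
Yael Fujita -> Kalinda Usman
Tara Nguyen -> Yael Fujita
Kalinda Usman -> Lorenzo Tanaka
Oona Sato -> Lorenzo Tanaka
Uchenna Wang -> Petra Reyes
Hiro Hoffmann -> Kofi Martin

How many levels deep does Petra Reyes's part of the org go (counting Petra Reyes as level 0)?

The longest chain under Petra Reyes runs Petra Reyes → Uchenna Wang, which is 1 level below Petra Reyes.

1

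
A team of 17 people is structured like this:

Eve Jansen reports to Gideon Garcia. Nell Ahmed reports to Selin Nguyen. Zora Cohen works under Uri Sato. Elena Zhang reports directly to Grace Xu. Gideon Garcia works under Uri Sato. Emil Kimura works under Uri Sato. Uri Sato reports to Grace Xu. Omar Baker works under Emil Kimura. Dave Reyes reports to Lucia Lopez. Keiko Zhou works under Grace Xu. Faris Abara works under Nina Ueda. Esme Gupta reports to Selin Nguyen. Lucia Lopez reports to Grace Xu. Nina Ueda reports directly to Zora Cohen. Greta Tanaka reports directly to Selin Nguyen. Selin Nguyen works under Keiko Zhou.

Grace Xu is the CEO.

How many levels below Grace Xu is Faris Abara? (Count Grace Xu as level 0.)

Chain from Faris Abara up to Grace Xu: Faris Abara → Nina Ueda → Zora Cohen → Uri Sato → Grace Xu. That is 4 steps up, so Faris Abara is 4 levels below Grace Xu.

4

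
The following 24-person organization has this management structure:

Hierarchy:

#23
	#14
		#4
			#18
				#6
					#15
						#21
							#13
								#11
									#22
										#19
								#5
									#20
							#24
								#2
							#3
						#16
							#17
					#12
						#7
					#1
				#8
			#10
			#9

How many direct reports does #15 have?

2

#15 directly manages #21, #16. That is 2 direct reports.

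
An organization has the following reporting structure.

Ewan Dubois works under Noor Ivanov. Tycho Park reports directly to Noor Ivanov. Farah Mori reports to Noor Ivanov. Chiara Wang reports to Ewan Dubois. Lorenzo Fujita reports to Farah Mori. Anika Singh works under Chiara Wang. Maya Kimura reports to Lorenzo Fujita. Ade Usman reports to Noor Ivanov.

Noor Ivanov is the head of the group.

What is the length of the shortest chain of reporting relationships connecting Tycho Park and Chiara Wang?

Tycho Park is 1 level below Noor Ivanov, and Chiara Wang is 2 levels below Noor Ivanov (their lowest common manager). The shortest path runs up from Tycho Park to Noor Ivanov and back down to Chiara Wang: 1 + 2 = 3 links.

3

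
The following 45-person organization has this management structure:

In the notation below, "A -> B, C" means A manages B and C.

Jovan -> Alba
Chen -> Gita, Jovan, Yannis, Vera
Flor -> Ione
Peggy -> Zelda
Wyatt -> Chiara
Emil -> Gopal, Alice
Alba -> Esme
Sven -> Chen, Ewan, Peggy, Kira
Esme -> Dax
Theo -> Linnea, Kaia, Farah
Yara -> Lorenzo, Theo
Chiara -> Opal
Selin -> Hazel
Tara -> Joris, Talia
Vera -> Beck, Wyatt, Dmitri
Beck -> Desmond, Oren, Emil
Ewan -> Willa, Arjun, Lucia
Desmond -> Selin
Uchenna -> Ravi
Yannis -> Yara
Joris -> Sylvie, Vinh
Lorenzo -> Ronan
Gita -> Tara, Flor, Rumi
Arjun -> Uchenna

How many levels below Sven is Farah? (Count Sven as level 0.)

Chain from Farah up to Sven: Farah → Theo → Yara → Yannis → Chen → Sven. That is 5 steps up, so Farah is 5 levels below Sven.

5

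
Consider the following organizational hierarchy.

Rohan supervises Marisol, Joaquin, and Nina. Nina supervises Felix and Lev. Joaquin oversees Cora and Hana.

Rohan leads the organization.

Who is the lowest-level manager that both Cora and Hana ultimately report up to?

Joaquin

Cora's chain of managers is Joaquin, Rohan. Hana's chain of managers is Joaquin, Rohan. The first manager that appears in both chains is Joaquin.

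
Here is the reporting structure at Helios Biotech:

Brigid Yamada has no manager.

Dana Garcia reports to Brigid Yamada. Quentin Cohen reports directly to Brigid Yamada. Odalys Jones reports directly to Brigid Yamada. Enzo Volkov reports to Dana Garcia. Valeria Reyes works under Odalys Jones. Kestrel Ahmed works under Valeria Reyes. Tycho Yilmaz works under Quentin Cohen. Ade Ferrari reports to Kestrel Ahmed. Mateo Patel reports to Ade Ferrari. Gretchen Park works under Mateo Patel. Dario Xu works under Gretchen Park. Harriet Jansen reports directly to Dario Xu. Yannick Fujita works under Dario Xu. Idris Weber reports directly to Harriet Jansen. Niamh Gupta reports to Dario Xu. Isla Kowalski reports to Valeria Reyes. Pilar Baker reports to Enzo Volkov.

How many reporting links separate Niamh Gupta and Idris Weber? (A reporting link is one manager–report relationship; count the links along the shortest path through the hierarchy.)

Niamh Gupta is 1 level below Dario Xu, and Idris Weber is 2 levels below Dario Xu (their lowest common manager). The shortest path runs up from Niamh Gupta to Dario Xu and back down to Idris Weber: 1 + 2 = 3 links.

3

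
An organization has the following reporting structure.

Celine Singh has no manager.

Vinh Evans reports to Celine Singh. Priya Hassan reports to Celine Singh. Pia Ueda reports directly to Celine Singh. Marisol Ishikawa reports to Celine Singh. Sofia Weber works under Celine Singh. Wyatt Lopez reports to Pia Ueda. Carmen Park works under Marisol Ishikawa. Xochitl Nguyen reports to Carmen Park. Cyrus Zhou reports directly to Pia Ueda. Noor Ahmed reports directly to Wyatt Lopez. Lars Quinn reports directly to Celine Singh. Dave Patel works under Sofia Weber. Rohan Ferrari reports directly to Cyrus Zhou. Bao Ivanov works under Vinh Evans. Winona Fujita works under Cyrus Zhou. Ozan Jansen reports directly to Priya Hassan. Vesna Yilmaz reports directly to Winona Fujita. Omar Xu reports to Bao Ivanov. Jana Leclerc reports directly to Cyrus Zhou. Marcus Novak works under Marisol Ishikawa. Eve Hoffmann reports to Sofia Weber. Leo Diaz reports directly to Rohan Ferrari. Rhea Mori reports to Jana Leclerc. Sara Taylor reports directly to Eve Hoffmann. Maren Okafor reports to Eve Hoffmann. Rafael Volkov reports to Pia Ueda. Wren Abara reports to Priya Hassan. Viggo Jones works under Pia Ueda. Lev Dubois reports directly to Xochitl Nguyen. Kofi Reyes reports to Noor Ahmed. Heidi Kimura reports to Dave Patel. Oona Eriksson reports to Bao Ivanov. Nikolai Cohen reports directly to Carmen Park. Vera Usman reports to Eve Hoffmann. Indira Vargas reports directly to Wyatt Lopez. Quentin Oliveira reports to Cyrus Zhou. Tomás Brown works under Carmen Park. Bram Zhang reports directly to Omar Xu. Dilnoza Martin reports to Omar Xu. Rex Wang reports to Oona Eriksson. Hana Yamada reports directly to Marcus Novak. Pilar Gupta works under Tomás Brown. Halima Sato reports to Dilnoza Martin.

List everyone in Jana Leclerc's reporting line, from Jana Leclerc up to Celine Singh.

Jana Leclerc reports to Cyrus Zhou. Cyrus Zhou reports to Pia Ueda. Pia Ueda reports to Celine Singh. Celine Singh is at the top.

Jana Leclerc -> Cyrus Zhou -> Pia Ueda -> Celine Singh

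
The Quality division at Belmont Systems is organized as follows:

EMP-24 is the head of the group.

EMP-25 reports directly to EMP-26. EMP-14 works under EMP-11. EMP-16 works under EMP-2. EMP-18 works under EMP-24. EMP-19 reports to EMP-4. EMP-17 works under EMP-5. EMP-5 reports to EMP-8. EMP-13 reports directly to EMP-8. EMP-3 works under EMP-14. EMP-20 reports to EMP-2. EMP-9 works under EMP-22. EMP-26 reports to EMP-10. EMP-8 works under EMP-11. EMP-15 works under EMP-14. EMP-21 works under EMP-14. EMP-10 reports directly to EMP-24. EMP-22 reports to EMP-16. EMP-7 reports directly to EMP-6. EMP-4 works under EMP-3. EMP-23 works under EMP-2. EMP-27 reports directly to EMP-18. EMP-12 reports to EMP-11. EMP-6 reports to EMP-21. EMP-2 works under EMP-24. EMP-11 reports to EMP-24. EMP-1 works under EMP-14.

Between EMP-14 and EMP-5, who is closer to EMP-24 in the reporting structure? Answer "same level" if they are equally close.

EMP-14

EMP-14 is 2 levels below EMP-24; EMP-5 is 3. EMP-14 is higher.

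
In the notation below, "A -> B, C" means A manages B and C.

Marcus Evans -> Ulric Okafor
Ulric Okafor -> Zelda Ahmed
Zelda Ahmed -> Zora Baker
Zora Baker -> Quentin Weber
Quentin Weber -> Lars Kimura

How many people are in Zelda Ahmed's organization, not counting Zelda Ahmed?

3

Zelda Ahmed directly manages Zora Baker. Under Zora Baker: Quentin Weber, Lars Kimura (2). That's 3 in total.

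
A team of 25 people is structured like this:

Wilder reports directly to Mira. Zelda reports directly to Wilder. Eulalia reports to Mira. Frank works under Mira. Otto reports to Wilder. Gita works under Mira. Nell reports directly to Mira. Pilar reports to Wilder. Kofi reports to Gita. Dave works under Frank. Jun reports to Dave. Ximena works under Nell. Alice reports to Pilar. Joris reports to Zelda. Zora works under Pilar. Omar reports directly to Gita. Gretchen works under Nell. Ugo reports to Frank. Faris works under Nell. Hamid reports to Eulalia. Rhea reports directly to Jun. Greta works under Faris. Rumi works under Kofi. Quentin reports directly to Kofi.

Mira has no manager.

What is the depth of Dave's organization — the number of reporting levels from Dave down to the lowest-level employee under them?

2

The longest chain under Dave runs Dave → Jun → Rhea, which is 2 levels below Dave.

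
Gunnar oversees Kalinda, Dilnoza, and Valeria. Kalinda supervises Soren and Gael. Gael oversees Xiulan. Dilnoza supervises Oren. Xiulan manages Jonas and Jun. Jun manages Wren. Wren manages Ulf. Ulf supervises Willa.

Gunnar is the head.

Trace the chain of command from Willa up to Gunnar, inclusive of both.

Willa -> Ulf -> Wren -> Jun -> Xiulan -> Gael -> Kalinda -> Gunnar

Willa reports to Ulf. Ulf reports to Wren. Wren reports to Jun. Jun reports to Xiulan. Xiulan reports to Gael. Gael reports to Kalinda. Kalinda reports to Gunnar. Gunnar is at the top.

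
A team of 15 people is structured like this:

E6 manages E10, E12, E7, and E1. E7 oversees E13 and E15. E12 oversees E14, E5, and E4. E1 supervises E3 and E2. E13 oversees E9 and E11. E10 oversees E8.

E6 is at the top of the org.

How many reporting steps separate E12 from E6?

Chain from E12 up to E6: E12 → E6. That is 1 step up, so E12 is 1 level below E6.

1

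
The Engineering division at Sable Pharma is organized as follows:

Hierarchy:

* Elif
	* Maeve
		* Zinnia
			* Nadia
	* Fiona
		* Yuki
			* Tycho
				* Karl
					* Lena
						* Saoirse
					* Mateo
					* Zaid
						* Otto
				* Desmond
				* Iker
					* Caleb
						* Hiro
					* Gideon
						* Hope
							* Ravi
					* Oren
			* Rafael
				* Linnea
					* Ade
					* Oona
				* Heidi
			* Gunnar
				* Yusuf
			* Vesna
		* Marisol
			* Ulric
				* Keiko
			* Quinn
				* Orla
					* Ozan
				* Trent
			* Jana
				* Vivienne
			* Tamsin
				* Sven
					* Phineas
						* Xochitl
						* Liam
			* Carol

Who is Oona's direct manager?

Linnea

Oona reports directly to Linnea.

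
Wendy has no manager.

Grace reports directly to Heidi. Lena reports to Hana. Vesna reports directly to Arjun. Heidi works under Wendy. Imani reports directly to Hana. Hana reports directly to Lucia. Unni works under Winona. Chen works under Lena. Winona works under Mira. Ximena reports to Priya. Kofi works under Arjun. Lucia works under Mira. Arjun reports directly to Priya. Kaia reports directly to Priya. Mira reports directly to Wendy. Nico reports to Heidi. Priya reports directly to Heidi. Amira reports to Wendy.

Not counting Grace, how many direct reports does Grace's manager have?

Grace reports to Heidi. Heidi's other direct reports are Priya, Nico — 2 peers.

2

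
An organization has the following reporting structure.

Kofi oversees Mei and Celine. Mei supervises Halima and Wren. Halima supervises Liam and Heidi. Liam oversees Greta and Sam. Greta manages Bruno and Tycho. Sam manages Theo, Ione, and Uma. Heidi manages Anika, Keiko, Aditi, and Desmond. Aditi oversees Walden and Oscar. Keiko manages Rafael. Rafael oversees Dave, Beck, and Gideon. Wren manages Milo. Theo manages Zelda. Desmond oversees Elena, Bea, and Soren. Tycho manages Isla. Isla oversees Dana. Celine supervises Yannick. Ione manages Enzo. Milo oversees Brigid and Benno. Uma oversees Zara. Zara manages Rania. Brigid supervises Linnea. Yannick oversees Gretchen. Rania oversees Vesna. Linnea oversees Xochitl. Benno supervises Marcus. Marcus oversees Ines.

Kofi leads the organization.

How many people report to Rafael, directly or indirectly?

Rafael directly manages Gideon, Beck, Dave. Gideon has no reports. Beck has no reports. Dave has no reports. So Rafael's organization is 3 direct reports plus everyone under them: 1 + 1 + 1 = 3.

3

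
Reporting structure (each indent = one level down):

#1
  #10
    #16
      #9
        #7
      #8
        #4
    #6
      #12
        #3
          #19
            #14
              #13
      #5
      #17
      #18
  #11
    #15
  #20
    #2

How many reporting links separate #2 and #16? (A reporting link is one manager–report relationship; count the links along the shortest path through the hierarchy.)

#2 is 2 levels below #1, and #16 is 2 levels below #1 (their lowest common manager). The shortest path runs up from #2 to #1 and back down to #16: 2 + 2 = 4 links.

4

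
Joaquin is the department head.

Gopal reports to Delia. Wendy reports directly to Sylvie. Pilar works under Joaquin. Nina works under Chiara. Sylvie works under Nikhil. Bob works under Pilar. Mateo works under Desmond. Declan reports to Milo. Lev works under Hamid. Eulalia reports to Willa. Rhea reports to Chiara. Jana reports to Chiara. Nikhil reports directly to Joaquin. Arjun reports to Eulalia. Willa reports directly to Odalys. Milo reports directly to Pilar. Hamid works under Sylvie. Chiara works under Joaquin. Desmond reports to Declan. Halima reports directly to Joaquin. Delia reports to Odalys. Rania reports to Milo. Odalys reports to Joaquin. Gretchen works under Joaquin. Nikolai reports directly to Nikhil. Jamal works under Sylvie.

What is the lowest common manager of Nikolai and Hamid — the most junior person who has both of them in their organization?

Nikolai's chain of managers is Nikhil, Joaquin. Hamid's chain of managers is Sylvie, Nikhil, Joaquin. The first manager that appears in both chains is Nikhil.

Nikhil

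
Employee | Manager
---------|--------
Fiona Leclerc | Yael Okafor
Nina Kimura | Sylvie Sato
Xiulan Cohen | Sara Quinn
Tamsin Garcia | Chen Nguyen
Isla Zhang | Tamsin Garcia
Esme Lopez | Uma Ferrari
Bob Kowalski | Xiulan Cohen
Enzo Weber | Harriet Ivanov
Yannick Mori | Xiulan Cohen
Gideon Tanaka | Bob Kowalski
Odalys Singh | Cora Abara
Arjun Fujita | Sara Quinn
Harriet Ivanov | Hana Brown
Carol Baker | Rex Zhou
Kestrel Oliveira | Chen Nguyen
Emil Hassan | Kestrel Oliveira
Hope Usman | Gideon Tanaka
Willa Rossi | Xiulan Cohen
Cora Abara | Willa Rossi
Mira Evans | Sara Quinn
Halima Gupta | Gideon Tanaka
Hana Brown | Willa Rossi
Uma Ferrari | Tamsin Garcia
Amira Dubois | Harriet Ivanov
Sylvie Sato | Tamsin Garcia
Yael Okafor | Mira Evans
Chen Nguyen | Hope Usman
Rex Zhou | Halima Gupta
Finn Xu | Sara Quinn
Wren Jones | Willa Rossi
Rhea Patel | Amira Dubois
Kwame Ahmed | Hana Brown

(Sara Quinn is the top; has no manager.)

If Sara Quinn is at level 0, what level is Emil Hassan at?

7

Chain from Emil Hassan up to Sara Quinn: Emil Hassan → Kestrel Oliveira → Chen Nguyen → Hope Usman → Gideon Tanaka → Bob Kowalski → Xiulan Cohen → Sara Quinn. That is 7 steps up, so Emil Hassan is 7 levels below Sara Quinn.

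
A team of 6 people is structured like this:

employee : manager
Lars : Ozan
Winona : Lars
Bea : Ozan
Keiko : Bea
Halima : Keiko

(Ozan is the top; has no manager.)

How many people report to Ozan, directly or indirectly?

5

Ozan directly manages Lars, Bea. Under Lars: Winona (1). Under Bea: Keiko, Halima (2). So Ozan's organization is 2 direct reports plus everyone under them: 2 + 3 = 5.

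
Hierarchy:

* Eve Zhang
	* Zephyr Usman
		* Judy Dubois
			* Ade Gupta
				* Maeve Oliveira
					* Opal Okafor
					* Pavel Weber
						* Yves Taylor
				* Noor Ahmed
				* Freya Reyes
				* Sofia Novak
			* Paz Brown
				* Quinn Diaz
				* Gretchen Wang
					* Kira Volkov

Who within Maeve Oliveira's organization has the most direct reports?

Maeve Oliveira

Direct-report counts within Maeve Oliveira's organization: Maeve Oliveira has 2; Pavel Weber has 1. The largest is 2, held by Maeve Oliveira.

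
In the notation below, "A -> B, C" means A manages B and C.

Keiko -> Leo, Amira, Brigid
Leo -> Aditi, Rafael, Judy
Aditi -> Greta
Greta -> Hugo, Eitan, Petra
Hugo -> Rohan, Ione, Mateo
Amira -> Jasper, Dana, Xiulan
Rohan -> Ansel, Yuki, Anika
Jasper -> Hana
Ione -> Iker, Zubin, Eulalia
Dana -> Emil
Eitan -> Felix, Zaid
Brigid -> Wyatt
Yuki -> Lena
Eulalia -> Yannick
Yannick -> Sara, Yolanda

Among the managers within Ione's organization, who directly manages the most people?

Ione

Direct-report counts within Ione's organization: Ione has 3; Eulalia has 1; Yannick has 2. The largest is 3, held by Ione.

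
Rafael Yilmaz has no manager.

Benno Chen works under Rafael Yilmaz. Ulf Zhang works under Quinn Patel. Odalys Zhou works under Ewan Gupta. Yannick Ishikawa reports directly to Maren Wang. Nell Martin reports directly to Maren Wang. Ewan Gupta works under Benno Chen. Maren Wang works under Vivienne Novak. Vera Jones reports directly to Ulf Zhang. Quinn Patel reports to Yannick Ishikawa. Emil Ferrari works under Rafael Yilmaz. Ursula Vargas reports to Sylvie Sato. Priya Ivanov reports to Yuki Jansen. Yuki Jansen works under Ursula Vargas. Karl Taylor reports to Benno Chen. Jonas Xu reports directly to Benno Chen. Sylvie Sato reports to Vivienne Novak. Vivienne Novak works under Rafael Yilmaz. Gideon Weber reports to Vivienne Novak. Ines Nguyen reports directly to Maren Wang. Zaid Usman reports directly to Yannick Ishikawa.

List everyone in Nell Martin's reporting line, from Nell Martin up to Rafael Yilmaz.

Nell Martin reports to Maren Wang. Maren Wang reports to Vivienne Novak. Vivienne Novak reports to Rafael Yilmaz. Rafael Yilmaz is at the top.

Nell Martin -> Maren Wang -> Vivienne Novak -> Rafael Yilmaz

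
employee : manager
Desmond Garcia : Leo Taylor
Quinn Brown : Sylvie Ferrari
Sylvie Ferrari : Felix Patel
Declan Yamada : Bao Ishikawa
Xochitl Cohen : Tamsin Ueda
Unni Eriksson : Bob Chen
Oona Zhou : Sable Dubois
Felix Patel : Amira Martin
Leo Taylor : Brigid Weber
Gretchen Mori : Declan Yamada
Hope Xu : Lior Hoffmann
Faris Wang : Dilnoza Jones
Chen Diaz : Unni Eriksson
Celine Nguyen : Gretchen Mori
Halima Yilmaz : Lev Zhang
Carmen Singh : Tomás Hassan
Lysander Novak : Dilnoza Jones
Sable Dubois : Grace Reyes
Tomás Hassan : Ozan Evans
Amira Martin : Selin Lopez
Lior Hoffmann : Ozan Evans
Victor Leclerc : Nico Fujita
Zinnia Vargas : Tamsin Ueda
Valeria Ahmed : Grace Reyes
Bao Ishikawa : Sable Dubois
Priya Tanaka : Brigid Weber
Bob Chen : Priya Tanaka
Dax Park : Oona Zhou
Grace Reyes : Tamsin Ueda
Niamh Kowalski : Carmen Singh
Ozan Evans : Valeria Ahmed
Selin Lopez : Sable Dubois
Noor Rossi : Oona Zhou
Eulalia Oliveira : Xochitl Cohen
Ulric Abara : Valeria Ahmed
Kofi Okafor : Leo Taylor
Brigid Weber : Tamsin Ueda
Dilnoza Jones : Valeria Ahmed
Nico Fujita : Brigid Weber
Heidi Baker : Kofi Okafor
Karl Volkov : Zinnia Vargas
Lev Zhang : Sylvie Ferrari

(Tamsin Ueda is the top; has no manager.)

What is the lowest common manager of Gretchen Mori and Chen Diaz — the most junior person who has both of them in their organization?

Tamsin Ueda

Gretchen Mori's chain of managers is Declan Yamada, Bao Ishikawa, Sable Dubois, Grace Reyes, Tamsin Ueda. Chen Diaz's chain of managers is Unni Eriksson, Bob Chen, Priya Tanaka, Brigid Weber, Tamsin Ueda. The first manager that appears in both chains is Tamsin Ueda.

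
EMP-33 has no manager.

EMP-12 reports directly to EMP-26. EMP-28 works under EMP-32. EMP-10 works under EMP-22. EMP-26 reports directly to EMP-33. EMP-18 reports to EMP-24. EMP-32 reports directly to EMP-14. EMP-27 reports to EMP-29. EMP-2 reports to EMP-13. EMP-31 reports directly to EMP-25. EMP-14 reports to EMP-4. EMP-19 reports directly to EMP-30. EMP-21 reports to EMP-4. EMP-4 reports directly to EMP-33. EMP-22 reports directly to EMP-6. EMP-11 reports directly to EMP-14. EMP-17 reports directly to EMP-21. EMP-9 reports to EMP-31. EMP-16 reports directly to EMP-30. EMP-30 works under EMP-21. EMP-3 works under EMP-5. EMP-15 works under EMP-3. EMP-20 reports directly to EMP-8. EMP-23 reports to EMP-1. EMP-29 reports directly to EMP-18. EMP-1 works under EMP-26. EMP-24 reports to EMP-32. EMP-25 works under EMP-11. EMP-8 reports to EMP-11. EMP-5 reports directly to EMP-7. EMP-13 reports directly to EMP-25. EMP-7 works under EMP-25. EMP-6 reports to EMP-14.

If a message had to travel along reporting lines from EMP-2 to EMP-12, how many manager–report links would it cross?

8

EMP-2 is 6 levels below EMP-33, and EMP-12 is 2 levels below EMP-33 (their lowest common manager). The shortest path runs up from EMP-2 to EMP-33 and back down to EMP-12: 6 + 2 = 8 links.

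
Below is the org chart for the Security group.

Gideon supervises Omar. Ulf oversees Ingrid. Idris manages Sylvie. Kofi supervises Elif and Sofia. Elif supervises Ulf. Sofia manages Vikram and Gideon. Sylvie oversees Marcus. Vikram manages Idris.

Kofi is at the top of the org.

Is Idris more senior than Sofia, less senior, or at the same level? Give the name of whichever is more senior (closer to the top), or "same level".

Sofia

Idris is 3 levels below Kofi; Sofia is 1. Sofia is higher.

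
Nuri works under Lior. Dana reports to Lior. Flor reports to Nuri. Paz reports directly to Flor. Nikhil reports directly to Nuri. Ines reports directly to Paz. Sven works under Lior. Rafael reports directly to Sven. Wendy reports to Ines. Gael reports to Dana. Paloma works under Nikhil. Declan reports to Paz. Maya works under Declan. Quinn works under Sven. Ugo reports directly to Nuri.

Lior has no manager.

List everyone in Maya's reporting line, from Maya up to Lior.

Maya -> Declan -> Paz -> Flor -> Nuri -> Lior

Maya reports to Declan. Declan reports to Paz. Paz reports to Flor. Flor reports to Nuri. Nuri reports to Lior. Lior is at the top.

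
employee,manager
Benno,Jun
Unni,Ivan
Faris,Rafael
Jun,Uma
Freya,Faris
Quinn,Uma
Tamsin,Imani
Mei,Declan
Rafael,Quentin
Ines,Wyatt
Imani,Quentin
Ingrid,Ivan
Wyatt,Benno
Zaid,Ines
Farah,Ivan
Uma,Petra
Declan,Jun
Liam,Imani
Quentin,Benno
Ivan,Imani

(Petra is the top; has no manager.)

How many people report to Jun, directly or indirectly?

Jun directly manages Benno, Declan. Under Benno: Quentin, Imani, Tamsin, Ivan, Farah, Ingrid, Unni, Liam, Rafael, Faris, Freya, Wyatt, Ines, Zaid (14). Under Declan: Mei (1). So Jun's organization is 2 direct reports plus everyone under them: 15 + 2 = 17.

17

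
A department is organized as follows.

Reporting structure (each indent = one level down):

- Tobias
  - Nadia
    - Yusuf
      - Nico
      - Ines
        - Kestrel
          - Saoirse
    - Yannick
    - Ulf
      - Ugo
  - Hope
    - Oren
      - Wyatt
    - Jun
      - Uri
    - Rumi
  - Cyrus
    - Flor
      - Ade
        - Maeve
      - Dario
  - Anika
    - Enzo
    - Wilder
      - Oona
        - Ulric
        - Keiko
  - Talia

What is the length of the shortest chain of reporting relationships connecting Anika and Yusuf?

Anika is 1 level below Tobias, and Yusuf is 2 levels below Tobias (their lowest common manager). The shortest path runs up from Anika to Tobias and back down to Yusuf: 1 + 2 = 3 links.

3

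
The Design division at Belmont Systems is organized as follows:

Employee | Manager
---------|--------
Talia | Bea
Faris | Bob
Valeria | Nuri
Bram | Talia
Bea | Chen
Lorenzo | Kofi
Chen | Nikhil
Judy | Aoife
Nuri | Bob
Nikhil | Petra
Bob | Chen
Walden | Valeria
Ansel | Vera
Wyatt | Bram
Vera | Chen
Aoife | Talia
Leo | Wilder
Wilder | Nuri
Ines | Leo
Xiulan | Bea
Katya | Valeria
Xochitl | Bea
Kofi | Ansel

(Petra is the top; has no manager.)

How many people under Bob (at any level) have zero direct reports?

The people in Bob's organization with no one reporting to them are Faris, Ines, Walden, Katya. That is 4.

4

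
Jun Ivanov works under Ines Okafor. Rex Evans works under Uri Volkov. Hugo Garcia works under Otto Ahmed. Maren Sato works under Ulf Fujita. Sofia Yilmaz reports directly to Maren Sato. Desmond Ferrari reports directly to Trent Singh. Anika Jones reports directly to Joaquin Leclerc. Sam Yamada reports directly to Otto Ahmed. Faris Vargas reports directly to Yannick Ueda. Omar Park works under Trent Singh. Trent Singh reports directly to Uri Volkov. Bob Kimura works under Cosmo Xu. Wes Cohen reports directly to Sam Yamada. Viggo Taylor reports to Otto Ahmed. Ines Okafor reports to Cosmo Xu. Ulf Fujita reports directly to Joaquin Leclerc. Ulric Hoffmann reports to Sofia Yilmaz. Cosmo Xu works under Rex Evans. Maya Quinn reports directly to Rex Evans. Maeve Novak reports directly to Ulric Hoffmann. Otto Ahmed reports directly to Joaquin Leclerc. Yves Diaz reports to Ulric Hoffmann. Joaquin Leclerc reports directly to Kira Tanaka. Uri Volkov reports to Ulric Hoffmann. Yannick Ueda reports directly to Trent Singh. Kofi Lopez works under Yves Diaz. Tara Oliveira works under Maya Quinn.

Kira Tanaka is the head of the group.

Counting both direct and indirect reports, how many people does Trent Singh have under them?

Trent Singh directly manages Yannick Ueda, Desmond Ferrari, Omar Park. Under Yannick Ueda: Faris Vargas (1). Desmond Ferrari has no reports. Omar Park has no reports. So Trent Singh's organization is 3 direct reports plus everyone under them: 2 + 1 + 1 = 4.

4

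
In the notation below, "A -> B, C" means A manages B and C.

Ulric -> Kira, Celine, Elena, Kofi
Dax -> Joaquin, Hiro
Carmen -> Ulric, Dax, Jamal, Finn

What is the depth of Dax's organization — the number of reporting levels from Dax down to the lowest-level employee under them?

1

The longest chain under Dax runs Dax → Hiro, which is 1 level below Dax.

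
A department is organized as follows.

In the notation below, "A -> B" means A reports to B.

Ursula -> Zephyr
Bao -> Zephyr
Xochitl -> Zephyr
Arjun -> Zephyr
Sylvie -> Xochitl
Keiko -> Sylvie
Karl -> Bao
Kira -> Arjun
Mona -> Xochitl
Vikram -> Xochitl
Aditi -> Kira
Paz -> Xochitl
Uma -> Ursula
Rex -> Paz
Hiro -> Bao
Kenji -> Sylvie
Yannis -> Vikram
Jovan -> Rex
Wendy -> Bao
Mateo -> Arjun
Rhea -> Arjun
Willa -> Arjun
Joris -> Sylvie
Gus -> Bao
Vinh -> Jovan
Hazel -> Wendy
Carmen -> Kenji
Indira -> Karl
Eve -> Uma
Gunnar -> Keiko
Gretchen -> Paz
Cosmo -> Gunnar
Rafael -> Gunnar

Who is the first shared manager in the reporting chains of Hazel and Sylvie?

Hazel's chain of managers is Wendy, Bao, Zephyr. Sylvie's chain of managers is Xochitl, Zephyr. The first manager that appears in both chains is Zephyr.

Zephyr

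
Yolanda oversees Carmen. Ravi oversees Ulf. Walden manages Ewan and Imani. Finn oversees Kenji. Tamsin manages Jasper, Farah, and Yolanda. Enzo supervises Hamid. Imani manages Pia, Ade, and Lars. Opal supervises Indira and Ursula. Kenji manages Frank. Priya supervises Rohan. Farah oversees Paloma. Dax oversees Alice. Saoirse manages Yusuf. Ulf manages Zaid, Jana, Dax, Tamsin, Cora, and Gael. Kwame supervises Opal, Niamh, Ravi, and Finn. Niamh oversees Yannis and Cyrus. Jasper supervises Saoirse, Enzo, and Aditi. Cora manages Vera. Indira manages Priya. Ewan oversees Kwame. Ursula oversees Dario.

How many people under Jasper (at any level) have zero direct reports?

3

The people in Jasper's organization with no one reporting to them are Aditi, Hamid, Yusuf. That is 3.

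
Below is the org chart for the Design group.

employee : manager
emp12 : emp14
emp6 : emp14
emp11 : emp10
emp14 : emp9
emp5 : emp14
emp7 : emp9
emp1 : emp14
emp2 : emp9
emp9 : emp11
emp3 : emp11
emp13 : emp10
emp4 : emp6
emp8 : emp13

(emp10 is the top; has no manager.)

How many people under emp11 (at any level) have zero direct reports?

7

The people in emp11's organization with no one reporting to them are emp3, emp7, emp2, emp5, emp1, emp12, emp4. That is 7.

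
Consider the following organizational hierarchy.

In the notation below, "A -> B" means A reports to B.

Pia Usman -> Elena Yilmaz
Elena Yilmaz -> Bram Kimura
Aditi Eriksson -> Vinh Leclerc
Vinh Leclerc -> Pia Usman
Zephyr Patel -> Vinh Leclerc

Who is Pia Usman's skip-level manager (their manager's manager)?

Pia Usman reports to Elena Yilmaz, and Elena Yilmaz reports to Bram Kimura. So Pia Usman's skip-level manager is Bram Kimura.

Bram Kimura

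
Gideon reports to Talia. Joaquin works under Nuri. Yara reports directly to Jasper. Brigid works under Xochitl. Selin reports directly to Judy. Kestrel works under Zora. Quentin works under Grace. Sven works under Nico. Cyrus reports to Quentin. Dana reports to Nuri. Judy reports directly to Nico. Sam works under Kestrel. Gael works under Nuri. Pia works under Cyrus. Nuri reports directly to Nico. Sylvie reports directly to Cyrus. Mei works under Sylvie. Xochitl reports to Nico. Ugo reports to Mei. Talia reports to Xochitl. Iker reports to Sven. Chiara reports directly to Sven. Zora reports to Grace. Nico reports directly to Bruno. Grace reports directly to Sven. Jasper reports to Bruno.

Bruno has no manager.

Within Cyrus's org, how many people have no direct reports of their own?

2

The people in Cyrus's organization with no one reporting to them are Pia, Ugo. That is 2.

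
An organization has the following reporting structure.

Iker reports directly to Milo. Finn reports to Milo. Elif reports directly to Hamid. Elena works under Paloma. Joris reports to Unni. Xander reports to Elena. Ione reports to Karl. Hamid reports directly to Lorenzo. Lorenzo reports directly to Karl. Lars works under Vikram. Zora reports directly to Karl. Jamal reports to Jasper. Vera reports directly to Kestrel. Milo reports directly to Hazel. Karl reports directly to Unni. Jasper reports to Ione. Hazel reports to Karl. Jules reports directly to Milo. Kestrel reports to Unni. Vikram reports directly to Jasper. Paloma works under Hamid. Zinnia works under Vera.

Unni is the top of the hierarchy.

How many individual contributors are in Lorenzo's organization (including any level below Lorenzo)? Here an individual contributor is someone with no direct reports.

2

The people in Lorenzo's organization with no one reporting to them are Elif, Xander. That is 2.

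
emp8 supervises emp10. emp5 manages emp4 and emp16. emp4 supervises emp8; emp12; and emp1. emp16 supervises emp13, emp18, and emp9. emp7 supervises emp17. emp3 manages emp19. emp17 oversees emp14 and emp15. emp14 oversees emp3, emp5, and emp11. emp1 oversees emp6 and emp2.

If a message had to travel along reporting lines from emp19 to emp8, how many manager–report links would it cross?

emp19 is 2 levels below emp14, and emp8 is 3 levels below emp14 (their lowest common manager). The shortest path runs up from emp19 to emp14 and back down to emp8: 2 + 3 = 5 links.

5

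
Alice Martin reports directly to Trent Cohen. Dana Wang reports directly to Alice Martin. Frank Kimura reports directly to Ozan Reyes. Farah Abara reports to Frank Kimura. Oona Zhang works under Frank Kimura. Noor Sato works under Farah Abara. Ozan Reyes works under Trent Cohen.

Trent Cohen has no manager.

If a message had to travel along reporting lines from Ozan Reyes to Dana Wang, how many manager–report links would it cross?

3

Ozan Reyes is 1 level below Trent Cohen, and Dana Wang is 2 levels below Trent Cohen (their lowest common manager). The shortest path runs up from Ozan Reyes to Trent Cohen and back down to Dana Wang: 1 + 2 = 3 links.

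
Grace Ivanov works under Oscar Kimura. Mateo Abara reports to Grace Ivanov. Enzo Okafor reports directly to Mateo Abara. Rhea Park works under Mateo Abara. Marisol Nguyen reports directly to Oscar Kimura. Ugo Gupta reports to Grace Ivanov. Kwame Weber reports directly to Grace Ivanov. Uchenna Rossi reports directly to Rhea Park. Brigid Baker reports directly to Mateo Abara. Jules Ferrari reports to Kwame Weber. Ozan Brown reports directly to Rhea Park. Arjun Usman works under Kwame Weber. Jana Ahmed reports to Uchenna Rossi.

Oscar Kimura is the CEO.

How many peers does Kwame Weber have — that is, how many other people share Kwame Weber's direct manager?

2

Kwame Weber reports to Grace Ivanov. Grace Ivanov's other direct reports are Mateo Abara, Ugo Gupta — 2 peers.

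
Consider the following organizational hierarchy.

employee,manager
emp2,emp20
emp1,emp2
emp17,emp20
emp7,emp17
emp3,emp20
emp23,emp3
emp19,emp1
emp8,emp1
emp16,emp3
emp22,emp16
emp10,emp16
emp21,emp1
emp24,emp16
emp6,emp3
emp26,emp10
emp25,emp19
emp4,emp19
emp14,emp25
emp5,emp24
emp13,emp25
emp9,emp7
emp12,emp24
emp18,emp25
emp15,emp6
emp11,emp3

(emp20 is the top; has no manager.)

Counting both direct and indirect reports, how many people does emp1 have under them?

8

emp1 directly manages emp19, emp8, emp21. Under emp19: emp4, emp25, emp18, emp13, emp14 (5). emp8 has no reports. emp21 has no reports. So emp1's organization is 3 direct reports plus everyone under them: 6 + 1 + 1 = 8.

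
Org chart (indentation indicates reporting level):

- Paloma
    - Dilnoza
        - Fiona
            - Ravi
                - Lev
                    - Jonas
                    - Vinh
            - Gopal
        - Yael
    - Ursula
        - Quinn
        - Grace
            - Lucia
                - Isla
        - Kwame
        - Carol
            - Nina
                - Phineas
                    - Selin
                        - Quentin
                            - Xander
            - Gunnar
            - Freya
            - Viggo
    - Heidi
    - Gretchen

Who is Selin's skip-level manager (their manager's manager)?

Selin reports to Phineas, and Phineas reports to Nina. So Selin's skip-level manager is Nina.

Nina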